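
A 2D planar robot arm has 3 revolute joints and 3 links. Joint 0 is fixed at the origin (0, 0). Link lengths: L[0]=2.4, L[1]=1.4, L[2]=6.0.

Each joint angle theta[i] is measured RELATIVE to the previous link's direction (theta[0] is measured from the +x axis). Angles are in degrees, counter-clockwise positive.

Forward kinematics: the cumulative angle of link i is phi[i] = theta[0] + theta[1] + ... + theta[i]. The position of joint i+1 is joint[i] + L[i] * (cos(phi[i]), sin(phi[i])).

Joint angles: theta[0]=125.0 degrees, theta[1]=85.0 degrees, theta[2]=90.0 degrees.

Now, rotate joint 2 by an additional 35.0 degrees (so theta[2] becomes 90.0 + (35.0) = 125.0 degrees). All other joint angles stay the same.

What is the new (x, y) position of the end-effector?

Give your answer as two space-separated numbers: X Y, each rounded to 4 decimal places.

joint[0] = (0.0000, 0.0000)  (base)
link 0: phi[0] = 125 = 125 deg
  cos(125 deg) = -0.5736, sin(125 deg) = 0.8192
  joint[1] = (0.0000, 0.0000) + 2.4 * (-0.5736, 0.8192) = (0.0000 + -1.3766, 0.0000 + 1.9660) = (-1.3766, 1.9660)
link 1: phi[1] = 125 + 85 = 210 deg
  cos(210 deg) = -0.8660, sin(210 deg) = -0.5000
  joint[2] = (-1.3766, 1.9660) + 1.4 * (-0.8660, -0.5000) = (-1.3766 + -1.2124, 1.9660 + -0.7000) = (-2.5890, 1.2660)
link 2: phi[2] = 125 + 85 + 125 = 335 deg
  cos(335 deg) = 0.9063, sin(335 deg) = -0.4226
  joint[3] = (-2.5890, 1.2660) + 6 * (0.9063, -0.4226) = (-2.5890 + 5.4378, 1.2660 + -2.5357) = (2.8488, -1.2697)
End effector: (2.8488, -1.2697)

Answer: 2.8488 -1.2697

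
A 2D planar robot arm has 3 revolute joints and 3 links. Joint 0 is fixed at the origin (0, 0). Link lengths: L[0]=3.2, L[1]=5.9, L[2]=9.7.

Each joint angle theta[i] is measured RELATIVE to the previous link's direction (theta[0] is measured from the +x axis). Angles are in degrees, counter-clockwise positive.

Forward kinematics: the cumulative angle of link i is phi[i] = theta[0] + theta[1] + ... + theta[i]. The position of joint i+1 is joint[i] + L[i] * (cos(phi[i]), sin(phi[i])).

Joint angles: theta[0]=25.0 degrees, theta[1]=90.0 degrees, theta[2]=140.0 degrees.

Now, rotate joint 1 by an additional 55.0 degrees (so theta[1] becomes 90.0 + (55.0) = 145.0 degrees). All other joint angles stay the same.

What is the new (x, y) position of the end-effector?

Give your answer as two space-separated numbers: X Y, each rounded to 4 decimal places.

Answer: 3.3249 -5.0537

Derivation:
joint[0] = (0.0000, 0.0000)  (base)
link 0: phi[0] = 25 = 25 deg
  cos(25 deg) = 0.9063, sin(25 deg) = 0.4226
  joint[1] = (0.0000, 0.0000) + 3.2 * (0.9063, 0.4226) = (0.0000 + 2.9002, 0.0000 + 1.3524) = (2.9002, 1.3524)
link 1: phi[1] = 25 + 145 = 170 deg
  cos(170 deg) = -0.9848, sin(170 deg) = 0.1736
  joint[2] = (2.9002, 1.3524) + 5.9 * (-0.9848, 0.1736) = (2.9002 + -5.8104, 1.3524 + 1.0245) = (-2.9102, 2.3769)
link 2: phi[2] = 25 + 145 + 140 = 310 deg
  cos(310 deg) = 0.6428, sin(310 deg) = -0.7660
  joint[3] = (-2.9102, 2.3769) + 9.7 * (0.6428, -0.7660) = (-2.9102 + 6.2350, 2.3769 + -7.4306) = (3.3249, -5.0537)
End effector: (3.3249, -5.0537)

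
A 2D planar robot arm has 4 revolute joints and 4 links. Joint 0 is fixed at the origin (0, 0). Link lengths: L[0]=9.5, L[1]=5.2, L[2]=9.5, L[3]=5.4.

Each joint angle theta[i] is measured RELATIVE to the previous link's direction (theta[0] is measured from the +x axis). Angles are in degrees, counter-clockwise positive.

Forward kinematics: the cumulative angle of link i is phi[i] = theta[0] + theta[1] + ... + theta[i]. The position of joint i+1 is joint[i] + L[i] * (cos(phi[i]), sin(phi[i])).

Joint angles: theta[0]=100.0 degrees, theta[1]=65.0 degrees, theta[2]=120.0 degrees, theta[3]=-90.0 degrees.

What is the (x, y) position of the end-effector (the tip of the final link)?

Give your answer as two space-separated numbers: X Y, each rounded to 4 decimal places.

Answer: -9.4297 0.1276

Derivation:
joint[0] = (0.0000, 0.0000)  (base)
link 0: phi[0] = 100 = 100 deg
  cos(100 deg) = -0.1736, sin(100 deg) = 0.9848
  joint[1] = (0.0000, 0.0000) + 9.5 * (-0.1736, 0.9848) = (0.0000 + -1.6497, 0.0000 + 9.3557) = (-1.6497, 9.3557)
link 1: phi[1] = 100 + 65 = 165 deg
  cos(165 deg) = -0.9659, sin(165 deg) = 0.2588
  joint[2] = (-1.6497, 9.3557) + 5.2 * (-0.9659, 0.2588) = (-1.6497 + -5.0228, 9.3557 + 1.3459) = (-6.6725, 10.7015)
link 2: phi[2] = 100 + 65 + 120 = 285 deg
  cos(285 deg) = 0.2588, sin(285 deg) = -0.9659
  joint[3] = (-6.6725, 10.7015) + 9.5 * (0.2588, -0.9659) = (-6.6725 + 2.4588, 10.7015 + -9.1763) = (-4.2137, 1.5252)
link 3: phi[3] = 100 + 65 + 120 + -90 = 195 deg
  cos(195 deg) = -0.9659, sin(195 deg) = -0.2588
  joint[4] = (-4.2137, 1.5252) + 5.4 * (-0.9659, -0.2588) = (-4.2137 + -5.2160, 1.5252 + -1.3976) = (-9.4297, 0.1276)
End effector: (-9.4297, 0.1276)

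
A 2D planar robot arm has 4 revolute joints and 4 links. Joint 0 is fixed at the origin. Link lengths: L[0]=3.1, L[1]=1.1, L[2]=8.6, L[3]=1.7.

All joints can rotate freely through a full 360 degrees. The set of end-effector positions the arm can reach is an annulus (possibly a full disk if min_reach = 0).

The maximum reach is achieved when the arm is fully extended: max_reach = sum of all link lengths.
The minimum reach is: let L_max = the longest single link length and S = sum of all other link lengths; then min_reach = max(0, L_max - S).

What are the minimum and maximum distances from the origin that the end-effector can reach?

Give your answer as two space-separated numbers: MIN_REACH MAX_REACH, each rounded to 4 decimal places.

Answer: 2.7000 14.5000

Derivation:
Link lengths: [3.1, 1.1, 8.6, 1.7]
max_reach = 3.1 + 1.1 + 8.6 + 1.7 = 14.5
L_max = max([3.1, 1.1, 8.6, 1.7]) = 8.6
S (sum of others) = 14.5 - 8.6 = 5.9
min_reach = max(0, 8.6 - 5.9) = max(0, 2.7) = 2.7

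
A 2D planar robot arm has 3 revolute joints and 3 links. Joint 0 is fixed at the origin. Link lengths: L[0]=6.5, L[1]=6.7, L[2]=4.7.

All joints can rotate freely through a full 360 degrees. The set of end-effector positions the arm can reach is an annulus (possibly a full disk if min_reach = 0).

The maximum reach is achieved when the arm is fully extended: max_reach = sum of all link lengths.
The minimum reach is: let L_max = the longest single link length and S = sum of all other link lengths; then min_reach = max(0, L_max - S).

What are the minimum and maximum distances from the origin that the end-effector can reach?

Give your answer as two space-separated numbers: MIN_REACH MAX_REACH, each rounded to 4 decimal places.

Link lengths: [6.5, 6.7, 4.7]
max_reach = 6.5 + 6.7 + 4.7 = 17.9
L_max = max([6.5, 6.7, 4.7]) = 6.7
S (sum of others) = 17.9 - 6.7 = 11.2
min_reach = max(0, 6.7 - 11.2) = max(0, -4.5) = 0

Answer: 0.0000 17.9000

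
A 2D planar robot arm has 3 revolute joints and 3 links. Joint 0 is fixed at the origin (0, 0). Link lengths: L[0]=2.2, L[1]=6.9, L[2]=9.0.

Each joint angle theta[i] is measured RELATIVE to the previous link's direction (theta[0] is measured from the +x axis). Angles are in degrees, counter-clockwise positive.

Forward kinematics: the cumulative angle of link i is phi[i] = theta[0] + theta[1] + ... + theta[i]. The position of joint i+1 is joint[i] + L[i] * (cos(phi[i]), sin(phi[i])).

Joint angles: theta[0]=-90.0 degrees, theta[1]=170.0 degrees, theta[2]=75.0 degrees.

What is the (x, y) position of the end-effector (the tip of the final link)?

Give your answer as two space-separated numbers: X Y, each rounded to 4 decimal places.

joint[0] = (0.0000, 0.0000)  (base)
link 0: phi[0] = -90 = -90 deg
  cos(-90 deg) = 0.0000, sin(-90 deg) = -1.0000
  joint[1] = (0.0000, 0.0000) + 2.2 * (0.0000, -1.0000) = (0.0000 + 0.0000, 0.0000 + -2.2000) = (0.0000, -2.2000)
link 1: phi[1] = -90 + 170 = 80 deg
  cos(80 deg) = 0.1736, sin(80 deg) = 0.9848
  joint[2] = (0.0000, -2.2000) + 6.9 * (0.1736, 0.9848) = (0.0000 + 1.1982, -2.2000 + 6.7952) = (1.1982, 4.5952)
link 2: phi[2] = -90 + 170 + 75 = 155 deg
  cos(155 deg) = -0.9063, sin(155 deg) = 0.4226
  joint[3] = (1.1982, 4.5952) + 9 * (-0.9063, 0.4226) = (1.1982 + -8.1568, 4.5952 + 3.8036) = (-6.9586, 8.3987)
End effector: (-6.9586, 8.3987)

Answer: -6.9586 8.3987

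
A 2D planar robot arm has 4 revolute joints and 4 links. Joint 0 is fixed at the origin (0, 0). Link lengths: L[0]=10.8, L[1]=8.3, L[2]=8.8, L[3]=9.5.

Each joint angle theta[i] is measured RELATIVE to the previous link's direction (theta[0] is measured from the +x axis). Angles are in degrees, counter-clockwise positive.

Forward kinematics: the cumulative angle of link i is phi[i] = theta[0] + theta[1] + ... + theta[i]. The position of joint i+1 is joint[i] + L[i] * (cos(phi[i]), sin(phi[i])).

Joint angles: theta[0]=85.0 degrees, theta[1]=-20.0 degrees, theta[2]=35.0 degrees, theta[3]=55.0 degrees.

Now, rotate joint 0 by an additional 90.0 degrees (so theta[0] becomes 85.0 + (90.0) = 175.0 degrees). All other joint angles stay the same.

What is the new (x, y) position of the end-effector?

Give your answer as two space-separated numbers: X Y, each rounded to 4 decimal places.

Answer: -30.9624 -5.6890

Derivation:
joint[0] = (0.0000, 0.0000)  (base)
link 0: phi[0] = 175 = 175 deg
  cos(175 deg) = -0.9962, sin(175 deg) = 0.0872
  joint[1] = (0.0000, 0.0000) + 10.8 * (-0.9962, 0.0872) = (0.0000 + -10.7589, 0.0000 + 0.9413) = (-10.7589, 0.9413)
link 1: phi[1] = 175 + -20 = 155 deg
  cos(155 deg) = -0.9063, sin(155 deg) = 0.4226
  joint[2] = (-10.7589, 0.9413) + 8.3 * (-0.9063, 0.4226) = (-10.7589 + -7.5224, 0.9413 + 3.5077) = (-18.2813, 4.4490)
link 2: phi[2] = 175 + -20 + 35 = 190 deg
  cos(190 deg) = -0.9848, sin(190 deg) = -0.1736
  joint[3] = (-18.2813, 4.4490) + 8.8 * (-0.9848, -0.1736) = (-18.2813 + -8.6663, 4.4490 + -1.5281) = (-26.9476, 2.9209)
link 3: phi[3] = 175 + -20 + 35 + 55 = 245 deg
  cos(245 deg) = -0.4226, sin(245 deg) = -0.9063
  joint[4] = (-26.9476, 2.9209) + 9.5 * (-0.4226, -0.9063) = (-26.9476 + -4.0149, 2.9209 + -8.6099) = (-30.9624, -5.6890)
End effector: (-30.9624, -5.6890)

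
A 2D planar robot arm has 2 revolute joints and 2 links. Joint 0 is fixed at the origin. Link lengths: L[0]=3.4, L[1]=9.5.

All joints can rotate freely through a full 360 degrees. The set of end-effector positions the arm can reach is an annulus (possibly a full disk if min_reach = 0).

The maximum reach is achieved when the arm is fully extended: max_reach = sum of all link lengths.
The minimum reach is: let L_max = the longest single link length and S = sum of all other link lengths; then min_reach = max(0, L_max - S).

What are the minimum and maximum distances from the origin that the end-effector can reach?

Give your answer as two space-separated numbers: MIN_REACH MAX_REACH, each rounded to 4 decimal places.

Answer: 6.1000 12.9000

Derivation:
Link lengths: [3.4, 9.5]
max_reach = 3.4 + 9.5 = 12.9
L_max = max([3.4, 9.5]) = 9.5
S (sum of others) = 12.9 - 9.5 = 3.4
min_reach = max(0, 9.5 - 3.4) = max(0, 6.1) = 6.1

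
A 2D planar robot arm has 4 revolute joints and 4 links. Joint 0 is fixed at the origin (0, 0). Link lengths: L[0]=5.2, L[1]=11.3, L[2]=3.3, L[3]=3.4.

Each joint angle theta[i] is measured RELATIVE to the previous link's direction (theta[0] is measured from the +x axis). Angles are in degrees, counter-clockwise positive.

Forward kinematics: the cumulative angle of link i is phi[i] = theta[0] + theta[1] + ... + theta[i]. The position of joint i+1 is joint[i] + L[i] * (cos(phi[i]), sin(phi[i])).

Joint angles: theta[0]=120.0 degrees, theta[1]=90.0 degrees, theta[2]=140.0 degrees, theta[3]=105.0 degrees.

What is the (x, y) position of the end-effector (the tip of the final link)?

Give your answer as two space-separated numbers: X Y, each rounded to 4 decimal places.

Answer: -9.4326 1.6674

Derivation:
joint[0] = (0.0000, 0.0000)  (base)
link 0: phi[0] = 120 = 120 deg
  cos(120 deg) = -0.5000, sin(120 deg) = 0.8660
  joint[1] = (0.0000, 0.0000) + 5.2 * (-0.5000, 0.8660) = (0.0000 + -2.6000, 0.0000 + 4.5033) = (-2.6000, 4.5033)
link 1: phi[1] = 120 + 90 = 210 deg
  cos(210 deg) = -0.8660, sin(210 deg) = -0.5000
  joint[2] = (-2.6000, 4.5033) + 11.3 * (-0.8660, -0.5000) = (-2.6000 + -9.7861, 4.5033 + -5.6500) = (-12.3861, -1.1467)
link 2: phi[2] = 120 + 90 + 140 = 350 deg
  cos(350 deg) = 0.9848, sin(350 deg) = -0.1736
  joint[3] = (-12.3861, -1.1467) + 3.3 * (0.9848, -0.1736) = (-12.3861 + 3.2499, -1.1467 + -0.5730) = (-9.1362, -1.7197)
link 3: phi[3] = 120 + 90 + 140 + 105 = 455 deg
  cos(455 deg) = -0.0872, sin(455 deg) = 0.9962
  joint[4] = (-9.1362, -1.7197) + 3.4 * (-0.0872, 0.9962) = (-9.1362 + -0.2963, -1.7197 + 3.3871) = (-9.4326, 1.6674)
End effector: (-9.4326, 1.6674)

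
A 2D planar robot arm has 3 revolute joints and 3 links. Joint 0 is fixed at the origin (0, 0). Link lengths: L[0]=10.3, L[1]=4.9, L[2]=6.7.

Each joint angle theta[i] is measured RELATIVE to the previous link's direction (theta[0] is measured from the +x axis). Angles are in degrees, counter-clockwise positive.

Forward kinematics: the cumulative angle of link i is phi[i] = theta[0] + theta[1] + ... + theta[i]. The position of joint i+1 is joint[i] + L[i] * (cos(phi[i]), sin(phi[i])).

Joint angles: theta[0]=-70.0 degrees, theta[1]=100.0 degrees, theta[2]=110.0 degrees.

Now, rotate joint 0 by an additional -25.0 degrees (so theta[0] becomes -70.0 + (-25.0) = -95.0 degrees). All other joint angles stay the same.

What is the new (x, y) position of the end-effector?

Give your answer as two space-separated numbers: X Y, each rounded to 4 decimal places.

joint[0] = (0.0000, 0.0000)  (base)
link 0: phi[0] = -95 = -95 deg
  cos(-95 deg) = -0.0872, sin(-95 deg) = -0.9962
  joint[1] = (0.0000, 0.0000) + 10.3 * (-0.0872, -0.9962) = (0.0000 + -0.8977, 0.0000 + -10.2608) = (-0.8977, -10.2608)
link 1: phi[1] = -95 + 100 = 5 deg
  cos(5 deg) = 0.9962, sin(5 deg) = 0.0872
  joint[2] = (-0.8977, -10.2608) + 4.9 * (0.9962, 0.0872) = (-0.8977 + 4.8814, -10.2608 + 0.4271) = (3.9836, -9.8337)
link 2: phi[2] = -95 + 100 + 110 = 115 deg
  cos(115 deg) = -0.4226, sin(115 deg) = 0.9063
  joint[3] = (3.9836, -9.8337) + 6.7 * (-0.4226, 0.9063) = (3.9836 + -2.8315, -9.8337 + 6.0723) = (1.1521, -3.7615)
End effector: (1.1521, -3.7615)

Answer: 1.1521 -3.7615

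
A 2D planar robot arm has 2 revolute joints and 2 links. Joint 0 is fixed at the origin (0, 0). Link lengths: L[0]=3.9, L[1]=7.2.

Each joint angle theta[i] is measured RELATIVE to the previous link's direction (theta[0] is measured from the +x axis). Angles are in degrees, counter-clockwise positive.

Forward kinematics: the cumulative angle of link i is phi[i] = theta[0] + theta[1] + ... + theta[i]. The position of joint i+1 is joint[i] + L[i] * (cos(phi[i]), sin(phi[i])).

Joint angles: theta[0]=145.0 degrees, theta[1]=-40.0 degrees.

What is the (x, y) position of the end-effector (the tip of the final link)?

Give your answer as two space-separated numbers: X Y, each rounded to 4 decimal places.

Answer: -5.0582 9.1916

Derivation:
joint[0] = (0.0000, 0.0000)  (base)
link 0: phi[0] = 145 = 145 deg
  cos(145 deg) = -0.8192, sin(145 deg) = 0.5736
  joint[1] = (0.0000, 0.0000) + 3.9 * (-0.8192, 0.5736) = (0.0000 + -3.1947, 0.0000 + 2.2369) = (-3.1947, 2.2369)
link 1: phi[1] = 145 + -40 = 105 deg
  cos(105 deg) = -0.2588, sin(105 deg) = 0.9659
  joint[2] = (-3.1947, 2.2369) + 7.2 * (-0.2588, 0.9659) = (-3.1947 + -1.8635, 2.2369 + 6.9547) = (-5.0582, 9.1916)
End effector: (-5.0582, 9.1916)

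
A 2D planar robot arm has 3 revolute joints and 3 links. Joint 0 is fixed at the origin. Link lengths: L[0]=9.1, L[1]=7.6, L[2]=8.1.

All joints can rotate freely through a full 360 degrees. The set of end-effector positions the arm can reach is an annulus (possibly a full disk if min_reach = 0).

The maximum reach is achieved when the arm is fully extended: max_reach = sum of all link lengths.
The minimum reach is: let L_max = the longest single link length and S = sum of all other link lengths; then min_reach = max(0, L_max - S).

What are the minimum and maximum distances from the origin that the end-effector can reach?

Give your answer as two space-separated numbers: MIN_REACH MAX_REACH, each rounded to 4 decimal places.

Answer: 0.0000 24.8000

Derivation:
Link lengths: [9.1, 7.6, 8.1]
max_reach = 9.1 + 7.6 + 8.1 = 24.8
L_max = max([9.1, 7.6, 8.1]) = 9.1
S (sum of others) = 24.8 - 9.1 = 15.7
min_reach = max(0, 9.1 - 15.7) = max(0, -6.6) = 0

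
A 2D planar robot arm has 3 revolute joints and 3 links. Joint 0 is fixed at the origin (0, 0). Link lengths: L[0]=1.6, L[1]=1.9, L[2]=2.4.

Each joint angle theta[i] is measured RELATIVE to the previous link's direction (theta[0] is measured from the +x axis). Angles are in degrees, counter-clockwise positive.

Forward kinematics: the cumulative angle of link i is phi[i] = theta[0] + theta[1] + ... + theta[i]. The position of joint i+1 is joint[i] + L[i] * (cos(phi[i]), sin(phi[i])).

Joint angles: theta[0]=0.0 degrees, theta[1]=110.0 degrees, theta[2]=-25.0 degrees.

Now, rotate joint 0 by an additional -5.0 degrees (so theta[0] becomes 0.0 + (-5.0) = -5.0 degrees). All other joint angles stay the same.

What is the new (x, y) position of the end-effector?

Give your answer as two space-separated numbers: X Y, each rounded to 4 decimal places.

joint[0] = (0.0000, 0.0000)  (base)
link 0: phi[0] = -5 = -5 deg
  cos(-5 deg) = 0.9962, sin(-5 deg) = -0.0872
  joint[1] = (0.0000, 0.0000) + 1.6 * (0.9962, -0.0872) = (0.0000 + 1.5939, 0.0000 + -0.1394) = (1.5939, -0.1394)
link 1: phi[1] = -5 + 110 = 105 deg
  cos(105 deg) = -0.2588, sin(105 deg) = 0.9659
  joint[2] = (1.5939, -0.1394) + 1.9 * (-0.2588, 0.9659) = (1.5939 + -0.4918, -0.1394 + 1.8353) = (1.1022, 1.6958)
link 2: phi[2] = -5 + 110 + -25 = 80 deg
  cos(80 deg) = 0.1736, sin(80 deg) = 0.9848
  joint[3] = (1.1022, 1.6958) + 2.4 * (0.1736, 0.9848) = (1.1022 + 0.4168, 1.6958 + 2.3635) = (1.5189, 4.0593)
End effector: (1.5189, 4.0593)

Answer: 1.5189 4.0593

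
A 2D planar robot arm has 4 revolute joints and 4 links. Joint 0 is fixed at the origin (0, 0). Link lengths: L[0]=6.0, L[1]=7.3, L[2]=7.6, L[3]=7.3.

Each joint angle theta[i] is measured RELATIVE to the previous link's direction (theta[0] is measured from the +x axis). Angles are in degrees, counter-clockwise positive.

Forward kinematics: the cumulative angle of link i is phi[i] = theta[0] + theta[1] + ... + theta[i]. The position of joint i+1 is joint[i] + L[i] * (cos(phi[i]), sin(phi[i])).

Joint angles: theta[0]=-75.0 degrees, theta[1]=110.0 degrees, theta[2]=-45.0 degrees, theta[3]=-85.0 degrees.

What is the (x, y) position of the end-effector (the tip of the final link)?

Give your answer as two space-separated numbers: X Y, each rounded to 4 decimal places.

joint[0] = (0.0000, 0.0000)  (base)
link 0: phi[0] = -75 = -75 deg
  cos(-75 deg) = 0.2588, sin(-75 deg) = -0.9659
  joint[1] = (0.0000, 0.0000) + 6 * (0.2588, -0.9659) = (0.0000 + 1.5529, 0.0000 + -5.7956) = (1.5529, -5.7956)
link 1: phi[1] = -75 + 110 = 35 deg
  cos(35 deg) = 0.8192, sin(35 deg) = 0.5736
  joint[2] = (1.5529, -5.7956) + 7.3 * (0.8192, 0.5736) = (1.5529 + 5.9798, -5.7956 + 4.1871) = (7.5327, -1.6084)
link 2: phi[2] = -75 + 110 + -45 = -10 deg
  cos(-10 deg) = 0.9848, sin(-10 deg) = -0.1736
  joint[3] = (7.5327, -1.6084) + 7.6 * (0.9848, -0.1736) = (7.5327 + 7.4845, -1.6084 + -1.3197) = (15.0173, -2.9282)
link 3: phi[3] = -75 + 110 + -45 + -85 = -95 deg
  cos(-95 deg) = -0.0872, sin(-95 deg) = -0.9962
  joint[4] = (15.0173, -2.9282) + 7.3 * (-0.0872, -0.9962) = (15.0173 + -0.6362, -2.9282 + -7.2722) = (14.3810, -10.2004)
End effector: (14.3810, -10.2004)

Answer: 14.3810 -10.2004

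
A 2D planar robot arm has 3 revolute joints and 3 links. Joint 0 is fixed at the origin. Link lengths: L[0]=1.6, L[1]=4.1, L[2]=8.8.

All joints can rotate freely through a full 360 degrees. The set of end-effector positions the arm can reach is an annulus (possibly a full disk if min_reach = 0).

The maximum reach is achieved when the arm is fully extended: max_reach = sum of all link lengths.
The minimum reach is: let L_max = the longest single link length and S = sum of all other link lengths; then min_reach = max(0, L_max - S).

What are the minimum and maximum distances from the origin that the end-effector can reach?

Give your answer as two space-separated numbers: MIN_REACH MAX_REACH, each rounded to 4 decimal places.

Link lengths: [1.6, 4.1, 8.8]
max_reach = 1.6 + 4.1 + 8.8 = 14.5
L_max = max([1.6, 4.1, 8.8]) = 8.8
S (sum of others) = 14.5 - 8.8 = 5.7
min_reach = max(0, 8.8 - 5.7) = max(0, 3.1) = 3.1

Answer: 3.1000 14.5000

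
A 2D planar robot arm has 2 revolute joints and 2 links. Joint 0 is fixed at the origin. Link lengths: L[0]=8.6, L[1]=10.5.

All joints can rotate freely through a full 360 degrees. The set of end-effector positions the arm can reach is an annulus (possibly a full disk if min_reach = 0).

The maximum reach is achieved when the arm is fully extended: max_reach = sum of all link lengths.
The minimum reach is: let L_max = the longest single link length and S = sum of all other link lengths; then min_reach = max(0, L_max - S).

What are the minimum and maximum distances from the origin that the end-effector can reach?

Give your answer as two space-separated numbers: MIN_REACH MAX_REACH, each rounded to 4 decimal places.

Answer: 1.9000 19.1000

Derivation:
Link lengths: [8.6, 10.5]
max_reach = 8.6 + 10.5 = 19.1
L_max = max([8.6, 10.5]) = 10.5
S (sum of others) = 19.1 - 10.5 = 8.6
min_reach = max(0, 10.5 - 8.6) = max(0, 1.9) = 1.9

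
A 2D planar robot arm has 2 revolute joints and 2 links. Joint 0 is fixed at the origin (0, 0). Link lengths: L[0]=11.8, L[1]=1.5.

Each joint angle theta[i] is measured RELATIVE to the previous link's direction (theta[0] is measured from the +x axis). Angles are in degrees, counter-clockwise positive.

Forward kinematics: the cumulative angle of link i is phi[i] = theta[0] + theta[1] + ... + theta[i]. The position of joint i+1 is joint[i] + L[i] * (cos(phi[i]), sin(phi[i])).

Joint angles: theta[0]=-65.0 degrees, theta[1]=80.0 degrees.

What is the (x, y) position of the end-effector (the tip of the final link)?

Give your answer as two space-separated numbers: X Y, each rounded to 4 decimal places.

joint[0] = (0.0000, 0.0000)  (base)
link 0: phi[0] = -65 = -65 deg
  cos(-65 deg) = 0.4226, sin(-65 deg) = -0.9063
  joint[1] = (0.0000, 0.0000) + 11.8 * (0.4226, -0.9063) = (0.0000 + 4.9869, 0.0000 + -10.6944) = (4.9869, -10.6944)
link 1: phi[1] = -65 + 80 = 15 deg
  cos(15 deg) = 0.9659, sin(15 deg) = 0.2588
  joint[2] = (4.9869, -10.6944) + 1.5 * (0.9659, 0.2588) = (4.9869 + 1.4489, -10.6944 + 0.3882) = (6.4358, -10.3062)
End effector: (6.4358, -10.3062)

Answer: 6.4358 -10.3062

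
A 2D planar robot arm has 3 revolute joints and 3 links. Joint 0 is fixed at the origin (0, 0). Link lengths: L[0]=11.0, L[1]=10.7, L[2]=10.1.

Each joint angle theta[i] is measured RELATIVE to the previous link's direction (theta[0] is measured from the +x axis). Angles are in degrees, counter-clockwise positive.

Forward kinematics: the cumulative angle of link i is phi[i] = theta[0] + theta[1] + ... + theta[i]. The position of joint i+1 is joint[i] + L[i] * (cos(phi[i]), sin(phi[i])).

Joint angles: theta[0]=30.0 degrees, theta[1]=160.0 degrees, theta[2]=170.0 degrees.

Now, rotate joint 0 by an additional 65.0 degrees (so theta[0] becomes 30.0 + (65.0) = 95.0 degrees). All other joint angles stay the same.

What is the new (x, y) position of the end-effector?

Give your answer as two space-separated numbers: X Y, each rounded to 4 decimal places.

joint[0] = (0.0000, 0.0000)  (base)
link 0: phi[0] = 95 = 95 deg
  cos(95 deg) = -0.0872, sin(95 deg) = 0.9962
  joint[1] = (0.0000, 0.0000) + 11 * (-0.0872, 0.9962) = (0.0000 + -0.9587, 0.0000 + 10.9581) = (-0.9587, 10.9581)
link 1: phi[1] = 95 + 160 = 255 deg
  cos(255 deg) = -0.2588, sin(255 deg) = -0.9659
  joint[2] = (-0.9587, 10.9581) + 10.7 * (-0.2588, -0.9659) = (-0.9587 + -2.7694, 10.9581 + -10.3354) = (-3.7281, 0.6227)
link 2: phi[2] = 95 + 160 + 170 = 425 deg
  cos(425 deg) = 0.4226, sin(425 deg) = 0.9063
  joint[3] = (-3.7281, 0.6227) + 10.1 * (0.4226, 0.9063) = (-3.7281 + 4.2684, 0.6227 + 9.1537) = (0.5404, 9.7764)
End effector: (0.5404, 9.7764)

Answer: 0.5404 9.7764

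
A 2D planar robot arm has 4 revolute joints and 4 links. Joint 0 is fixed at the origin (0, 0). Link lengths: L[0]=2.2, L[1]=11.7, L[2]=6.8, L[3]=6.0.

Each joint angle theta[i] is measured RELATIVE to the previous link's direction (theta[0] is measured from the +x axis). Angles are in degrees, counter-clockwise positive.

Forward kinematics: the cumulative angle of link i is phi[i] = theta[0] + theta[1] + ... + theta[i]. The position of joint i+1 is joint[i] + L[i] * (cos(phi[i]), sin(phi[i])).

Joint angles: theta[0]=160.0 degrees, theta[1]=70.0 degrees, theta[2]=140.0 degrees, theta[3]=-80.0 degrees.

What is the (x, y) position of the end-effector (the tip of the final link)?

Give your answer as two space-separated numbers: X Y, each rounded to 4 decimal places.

joint[0] = (0.0000, 0.0000)  (base)
link 0: phi[0] = 160 = 160 deg
  cos(160 deg) = -0.9397, sin(160 deg) = 0.3420
  joint[1] = (0.0000, 0.0000) + 2.2 * (-0.9397, 0.3420) = (0.0000 + -2.0673, 0.0000 + 0.7524) = (-2.0673, 0.7524)
link 1: phi[1] = 160 + 70 = 230 deg
  cos(230 deg) = -0.6428, sin(230 deg) = -0.7660
  joint[2] = (-2.0673, 0.7524) + 11.7 * (-0.6428, -0.7660) = (-2.0673 + -7.5206, 0.7524 + -8.9627) = (-9.5879, -8.2103)
link 2: phi[2] = 160 + 70 + 140 = 370 deg
  cos(370 deg) = 0.9848, sin(370 deg) = 0.1736
  joint[3] = (-9.5879, -8.2103) + 6.8 * (0.9848, 0.1736) = (-9.5879 + 6.6967, -8.2103 + 1.1808) = (-2.8912, -7.0295)
link 3: phi[3] = 160 + 70 + 140 + -80 = 290 deg
  cos(290 deg) = 0.3420, sin(290 deg) = -0.9397
  joint[4] = (-2.8912, -7.0295) + 6 * (0.3420, -0.9397) = (-2.8912 + 2.0521, -7.0295 + -5.6382) = (-0.8391, -12.6676)
End effector: (-0.8391, -12.6676)

Answer: -0.8391 -12.6676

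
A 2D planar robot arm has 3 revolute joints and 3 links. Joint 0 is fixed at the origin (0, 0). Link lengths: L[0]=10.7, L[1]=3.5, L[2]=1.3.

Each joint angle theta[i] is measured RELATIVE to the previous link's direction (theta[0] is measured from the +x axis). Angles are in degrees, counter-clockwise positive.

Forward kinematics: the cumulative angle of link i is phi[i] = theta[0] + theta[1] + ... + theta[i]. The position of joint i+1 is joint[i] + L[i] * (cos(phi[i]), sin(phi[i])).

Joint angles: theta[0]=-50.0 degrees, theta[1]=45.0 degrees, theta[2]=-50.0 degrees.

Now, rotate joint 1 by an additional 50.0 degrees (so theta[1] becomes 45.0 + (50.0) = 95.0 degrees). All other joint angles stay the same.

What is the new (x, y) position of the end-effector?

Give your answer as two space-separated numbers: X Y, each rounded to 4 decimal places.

joint[0] = (0.0000, 0.0000)  (base)
link 0: phi[0] = -50 = -50 deg
  cos(-50 deg) = 0.6428, sin(-50 deg) = -0.7660
  joint[1] = (0.0000, 0.0000) + 10.7 * (0.6428, -0.7660) = (0.0000 + 6.8778, 0.0000 + -8.1967) = (6.8778, -8.1967)
link 1: phi[1] = -50 + 95 = 45 deg
  cos(45 deg) = 0.7071, sin(45 deg) = 0.7071
  joint[2] = (6.8778, -8.1967) + 3.5 * (0.7071, 0.7071) = (6.8778 + 2.4749, -8.1967 + 2.4749) = (9.3527, -5.7218)
link 2: phi[2] = -50 + 95 + -50 = -5 deg
  cos(-5 deg) = 0.9962, sin(-5 deg) = -0.0872
  joint[3] = (9.3527, -5.7218) + 1.3 * (0.9962, -0.0872) = (9.3527 + 1.2951, -5.7218 + -0.1133) = (10.6478, -5.8351)
End effector: (10.6478, -5.8351)

Answer: 10.6478 -5.8351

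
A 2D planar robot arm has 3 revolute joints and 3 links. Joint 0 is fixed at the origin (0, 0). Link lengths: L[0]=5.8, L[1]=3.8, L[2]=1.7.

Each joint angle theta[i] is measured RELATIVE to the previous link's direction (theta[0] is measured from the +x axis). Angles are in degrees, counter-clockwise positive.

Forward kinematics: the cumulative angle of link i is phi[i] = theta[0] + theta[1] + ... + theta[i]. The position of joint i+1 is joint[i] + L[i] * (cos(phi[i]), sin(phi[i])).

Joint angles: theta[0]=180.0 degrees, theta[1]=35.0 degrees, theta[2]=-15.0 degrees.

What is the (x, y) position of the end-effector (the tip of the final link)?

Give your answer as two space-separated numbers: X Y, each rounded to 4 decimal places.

joint[0] = (0.0000, 0.0000)  (base)
link 0: phi[0] = 180 = 180 deg
  cos(180 deg) = -1.0000, sin(180 deg) = 0.0000
  joint[1] = (0.0000, 0.0000) + 5.8 * (-1.0000, 0.0000) = (0.0000 + -5.8000, 0.0000 + 0.0000) = (-5.8000, 0.0000)
link 1: phi[1] = 180 + 35 = 215 deg
  cos(215 deg) = -0.8192, sin(215 deg) = -0.5736
  joint[2] = (-5.8000, 0.0000) + 3.8 * (-0.8192, -0.5736) = (-5.8000 + -3.1128, 0.0000 + -2.1796) = (-8.9128, -2.1796)
link 2: phi[2] = 180 + 35 + -15 = 200 deg
  cos(200 deg) = -0.9397, sin(200 deg) = -0.3420
  joint[3] = (-8.9128, -2.1796) + 1.7 * (-0.9397, -0.3420) = (-8.9128 + -1.5975, -2.1796 + -0.5814) = (-10.5103, -2.7610)
End effector: (-10.5103, -2.7610)

Answer: -10.5103 -2.7610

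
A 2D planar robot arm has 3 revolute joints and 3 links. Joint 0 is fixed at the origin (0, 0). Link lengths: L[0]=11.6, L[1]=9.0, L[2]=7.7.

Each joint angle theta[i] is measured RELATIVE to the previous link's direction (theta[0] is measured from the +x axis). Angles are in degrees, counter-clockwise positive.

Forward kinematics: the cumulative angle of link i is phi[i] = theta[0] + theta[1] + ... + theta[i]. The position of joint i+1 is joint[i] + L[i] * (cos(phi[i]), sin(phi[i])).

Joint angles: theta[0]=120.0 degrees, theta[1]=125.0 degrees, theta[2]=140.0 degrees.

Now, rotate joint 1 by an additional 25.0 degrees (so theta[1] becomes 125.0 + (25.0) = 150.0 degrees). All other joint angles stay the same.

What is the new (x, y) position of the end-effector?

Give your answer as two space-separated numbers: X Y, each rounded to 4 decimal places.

joint[0] = (0.0000, 0.0000)  (base)
link 0: phi[0] = 120 = 120 deg
  cos(120 deg) = -0.5000, sin(120 deg) = 0.8660
  joint[1] = (0.0000, 0.0000) + 11.6 * (-0.5000, 0.8660) = (0.0000 + -5.8000, 0.0000 + 10.0459) = (-5.8000, 10.0459)
link 1: phi[1] = 120 + 150 = 270 deg
  cos(270 deg) = -0.0000, sin(270 deg) = -1.0000
  joint[2] = (-5.8000, 10.0459) + 9 * (-0.0000, -1.0000) = (-5.8000 + -0.0000, 10.0459 + -9.0000) = (-5.8000, 1.0459)
link 2: phi[2] = 120 + 150 + 140 = 410 deg
  cos(410 deg) = 0.6428, sin(410 deg) = 0.7660
  joint[3] = (-5.8000, 1.0459) + 7.7 * (0.6428, 0.7660) = (-5.8000 + 4.9495, 1.0459 + 5.8985) = (-0.8505, 6.9444)
End effector: (-0.8505, 6.9444)

Answer: -0.8505 6.9444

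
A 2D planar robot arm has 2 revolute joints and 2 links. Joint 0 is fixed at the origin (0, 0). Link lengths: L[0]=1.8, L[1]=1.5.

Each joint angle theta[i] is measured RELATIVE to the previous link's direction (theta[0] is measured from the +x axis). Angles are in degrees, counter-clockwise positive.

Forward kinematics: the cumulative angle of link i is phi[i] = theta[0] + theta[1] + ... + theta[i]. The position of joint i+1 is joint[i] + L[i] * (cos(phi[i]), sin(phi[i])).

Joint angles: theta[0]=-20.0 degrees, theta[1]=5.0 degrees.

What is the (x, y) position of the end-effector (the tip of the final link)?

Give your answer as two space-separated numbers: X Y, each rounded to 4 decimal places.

Answer: 3.1403 -1.0039

Derivation:
joint[0] = (0.0000, 0.0000)  (base)
link 0: phi[0] = -20 = -20 deg
  cos(-20 deg) = 0.9397, sin(-20 deg) = -0.3420
  joint[1] = (0.0000, 0.0000) + 1.8 * (0.9397, -0.3420) = (0.0000 + 1.6914, 0.0000 + -0.6156) = (1.6914, -0.6156)
link 1: phi[1] = -20 + 5 = -15 deg
  cos(-15 deg) = 0.9659, sin(-15 deg) = -0.2588
  joint[2] = (1.6914, -0.6156) + 1.5 * (0.9659, -0.2588) = (1.6914 + 1.4489, -0.6156 + -0.3882) = (3.1403, -1.0039)
End effector: (3.1403, -1.0039)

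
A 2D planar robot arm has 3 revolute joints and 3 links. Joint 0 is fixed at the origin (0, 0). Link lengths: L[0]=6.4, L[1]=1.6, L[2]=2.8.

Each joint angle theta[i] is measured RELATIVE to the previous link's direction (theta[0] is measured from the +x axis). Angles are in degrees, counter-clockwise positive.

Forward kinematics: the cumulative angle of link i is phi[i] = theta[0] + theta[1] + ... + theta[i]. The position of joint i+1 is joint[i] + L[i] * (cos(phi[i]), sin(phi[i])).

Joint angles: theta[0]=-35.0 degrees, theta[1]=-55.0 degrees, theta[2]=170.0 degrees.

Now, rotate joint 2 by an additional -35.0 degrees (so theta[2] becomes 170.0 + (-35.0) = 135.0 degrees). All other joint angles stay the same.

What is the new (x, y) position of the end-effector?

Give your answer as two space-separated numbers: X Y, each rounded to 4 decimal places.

Answer: 7.2225 -3.2910

Derivation:
joint[0] = (0.0000, 0.0000)  (base)
link 0: phi[0] = -35 = -35 deg
  cos(-35 deg) = 0.8192, sin(-35 deg) = -0.5736
  joint[1] = (0.0000, 0.0000) + 6.4 * (0.8192, -0.5736) = (0.0000 + 5.2426, 0.0000 + -3.6709) = (5.2426, -3.6709)
link 1: phi[1] = -35 + -55 = -90 deg
  cos(-90 deg) = 0.0000, sin(-90 deg) = -1.0000
  joint[2] = (5.2426, -3.6709) + 1.6 * (0.0000, -1.0000) = (5.2426 + 0.0000, -3.6709 + -1.6000) = (5.2426, -5.2709)
link 2: phi[2] = -35 + -55 + 135 = 45 deg
  cos(45 deg) = 0.7071, sin(45 deg) = 0.7071
  joint[3] = (5.2426, -5.2709) + 2.8 * (0.7071, 0.7071) = (5.2426 + 1.9799, -5.2709 + 1.9799) = (7.2225, -3.2910)
End effector: (7.2225, -3.2910)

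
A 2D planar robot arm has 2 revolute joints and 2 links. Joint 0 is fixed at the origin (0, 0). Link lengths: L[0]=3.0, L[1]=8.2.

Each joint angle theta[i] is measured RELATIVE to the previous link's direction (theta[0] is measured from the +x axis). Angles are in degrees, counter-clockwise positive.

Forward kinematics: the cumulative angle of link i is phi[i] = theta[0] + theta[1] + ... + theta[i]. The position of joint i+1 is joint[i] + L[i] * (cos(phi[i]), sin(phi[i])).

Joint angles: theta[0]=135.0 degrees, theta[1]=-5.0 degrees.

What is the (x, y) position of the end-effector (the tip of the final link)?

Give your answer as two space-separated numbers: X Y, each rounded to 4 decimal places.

joint[0] = (0.0000, 0.0000)  (base)
link 0: phi[0] = 135 = 135 deg
  cos(135 deg) = -0.7071, sin(135 deg) = 0.7071
  joint[1] = (0.0000, 0.0000) + 3 * (-0.7071, 0.7071) = (0.0000 + -2.1213, 0.0000 + 2.1213) = (-2.1213, 2.1213)
link 1: phi[1] = 135 + -5 = 130 deg
  cos(130 deg) = -0.6428, sin(130 deg) = 0.7660
  joint[2] = (-2.1213, 2.1213) + 8.2 * (-0.6428, 0.7660) = (-2.1213 + -5.2709, 2.1213 + 6.2816) = (-7.3922, 8.4029)
End effector: (-7.3922, 8.4029)

Answer: -7.3922 8.4029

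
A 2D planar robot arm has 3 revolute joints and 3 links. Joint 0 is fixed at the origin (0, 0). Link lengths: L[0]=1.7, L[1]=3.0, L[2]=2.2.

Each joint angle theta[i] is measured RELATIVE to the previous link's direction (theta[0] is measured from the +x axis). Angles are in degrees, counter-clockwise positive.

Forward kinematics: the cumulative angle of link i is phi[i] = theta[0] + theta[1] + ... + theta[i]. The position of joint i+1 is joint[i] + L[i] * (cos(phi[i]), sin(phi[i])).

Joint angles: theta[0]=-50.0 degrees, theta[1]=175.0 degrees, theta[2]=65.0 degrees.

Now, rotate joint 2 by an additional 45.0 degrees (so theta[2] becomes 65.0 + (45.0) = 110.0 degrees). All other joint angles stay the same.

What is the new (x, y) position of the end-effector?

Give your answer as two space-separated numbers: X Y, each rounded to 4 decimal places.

Answer: -1.8899 -0.6470

Derivation:
joint[0] = (0.0000, 0.0000)  (base)
link 0: phi[0] = -50 = -50 deg
  cos(-50 deg) = 0.6428, sin(-50 deg) = -0.7660
  joint[1] = (0.0000, 0.0000) + 1.7 * (0.6428, -0.7660) = (0.0000 + 1.0927, 0.0000 + -1.3023) = (1.0927, -1.3023)
link 1: phi[1] = -50 + 175 = 125 deg
  cos(125 deg) = -0.5736, sin(125 deg) = 0.8192
  joint[2] = (1.0927, -1.3023) + 3 * (-0.5736, 0.8192) = (1.0927 + -1.7207, -1.3023 + 2.4575) = (-0.6280, 1.1552)
link 2: phi[2] = -50 + 175 + 110 = 235 deg
  cos(235 deg) = -0.5736, sin(235 deg) = -0.8192
  joint[3] = (-0.6280, 1.1552) + 2.2 * (-0.5736, -0.8192) = (-0.6280 + -1.2619, 1.1552 + -1.8021) = (-1.8899, -0.6470)
End effector: (-1.8899, -0.6470)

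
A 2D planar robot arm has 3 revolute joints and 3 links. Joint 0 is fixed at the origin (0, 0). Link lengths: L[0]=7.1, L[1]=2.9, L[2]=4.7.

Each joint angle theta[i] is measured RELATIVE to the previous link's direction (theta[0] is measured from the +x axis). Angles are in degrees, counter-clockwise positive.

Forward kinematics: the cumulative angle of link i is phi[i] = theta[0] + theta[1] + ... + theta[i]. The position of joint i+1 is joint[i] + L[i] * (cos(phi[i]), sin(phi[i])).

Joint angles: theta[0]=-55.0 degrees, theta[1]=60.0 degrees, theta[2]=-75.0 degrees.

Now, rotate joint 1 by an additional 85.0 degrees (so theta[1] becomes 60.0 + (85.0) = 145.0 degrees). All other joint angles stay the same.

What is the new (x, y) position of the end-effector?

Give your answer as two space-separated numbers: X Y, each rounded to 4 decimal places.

Answer: 8.6122 -1.6995

Derivation:
joint[0] = (0.0000, 0.0000)  (base)
link 0: phi[0] = -55 = -55 deg
  cos(-55 deg) = 0.5736, sin(-55 deg) = -0.8192
  joint[1] = (0.0000, 0.0000) + 7.1 * (0.5736, -0.8192) = (0.0000 + 4.0724, 0.0000 + -5.8160) = (4.0724, -5.8160)
link 1: phi[1] = -55 + 145 = 90 deg
  cos(90 deg) = 0.0000, sin(90 deg) = 1.0000
  joint[2] = (4.0724, -5.8160) + 2.9 * (0.0000, 1.0000) = (4.0724 + 0.0000, -5.8160 + 2.9000) = (4.0724, -2.9160)
link 2: phi[2] = -55 + 145 + -75 = 15 deg
  cos(15 deg) = 0.9659, sin(15 deg) = 0.2588
  joint[3] = (4.0724, -2.9160) + 4.7 * (0.9659, 0.2588) = (4.0724 + 4.5399, -2.9160 + 1.2164) = (8.6122, -1.6995)
End effector: (8.6122, -1.6995)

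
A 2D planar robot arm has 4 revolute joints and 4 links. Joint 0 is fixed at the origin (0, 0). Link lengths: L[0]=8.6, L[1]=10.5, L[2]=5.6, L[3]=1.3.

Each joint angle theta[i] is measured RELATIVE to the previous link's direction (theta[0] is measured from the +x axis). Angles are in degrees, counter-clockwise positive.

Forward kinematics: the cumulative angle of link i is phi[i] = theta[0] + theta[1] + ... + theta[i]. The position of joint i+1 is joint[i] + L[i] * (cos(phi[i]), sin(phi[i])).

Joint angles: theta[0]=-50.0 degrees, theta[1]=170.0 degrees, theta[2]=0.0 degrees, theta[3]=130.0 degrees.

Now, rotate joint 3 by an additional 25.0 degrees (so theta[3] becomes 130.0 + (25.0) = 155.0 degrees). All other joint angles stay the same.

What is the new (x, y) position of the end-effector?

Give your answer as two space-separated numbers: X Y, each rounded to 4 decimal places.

Answer: -2.4087 6.0600

Derivation:
joint[0] = (0.0000, 0.0000)  (base)
link 0: phi[0] = -50 = -50 deg
  cos(-50 deg) = 0.6428, sin(-50 deg) = -0.7660
  joint[1] = (0.0000, 0.0000) + 8.6 * (0.6428, -0.7660) = (0.0000 + 5.5280, 0.0000 + -6.5880) = (5.5280, -6.5880)
link 1: phi[1] = -50 + 170 = 120 deg
  cos(120 deg) = -0.5000, sin(120 deg) = 0.8660
  joint[2] = (5.5280, -6.5880) + 10.5 * (-0.5000, 0.8660) = (5.5280 + -5.2500, -6.5880 + 9.0933) = (0.2780, 2.5053)
link 2: phi[2] = -50 + 170 + 0 = 120 deg
  cos(120 deg) = -0.5000, sin(120 deg) = 0.8660
  joint[3] = (0.2780, 2.5053) + 5.6 * (-0.5000, 0.8660) = (0.2780 + -2.8000, 2.5053 + 4.8497) = (-2.5220, 7.3550)
link 3: phi[3] = -50 + 170 + 0 + 155 = 275 deg
  cos(275 deg) = 0.0872, sin(275 deg) = -0.9962
  joint[4] = (-2.5220, 7.3550) + 1.3 * (0.0872, -0.9962) = (-2.5220 + 0.1133, 7.3550 + -1.2951) = (-2.4087, 6.0600)
End effector: (-2.4087, 6.0600)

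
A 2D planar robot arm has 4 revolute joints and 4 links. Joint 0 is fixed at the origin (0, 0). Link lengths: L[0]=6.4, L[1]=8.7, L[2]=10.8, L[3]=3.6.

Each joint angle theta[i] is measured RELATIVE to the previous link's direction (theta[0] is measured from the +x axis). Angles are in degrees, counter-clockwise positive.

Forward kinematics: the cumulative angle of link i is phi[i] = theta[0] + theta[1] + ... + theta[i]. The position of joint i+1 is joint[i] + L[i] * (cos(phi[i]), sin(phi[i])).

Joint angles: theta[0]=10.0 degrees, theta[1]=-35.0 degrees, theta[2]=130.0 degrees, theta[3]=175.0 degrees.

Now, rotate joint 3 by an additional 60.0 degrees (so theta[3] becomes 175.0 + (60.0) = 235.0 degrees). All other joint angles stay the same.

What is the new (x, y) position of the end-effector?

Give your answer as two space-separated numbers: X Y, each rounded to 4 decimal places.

Answer: 14.7753 6.6353

Derivation:
joint[0] = (0.0000, 0.0000)  (base)
link 0: phi[0] = 10 = 10 deg
  cos(10 deg) = 0.9848, sin(10 deg) = 0.1736
  joint[1] = (0.0000, 0.0000) + 6.4 * (0.9848, 0.1736) = (0.0000 + 6.3028, 0.0000 + 1.1113) = (6.3028, 1.1113)
link 1: phi[1] = 10 + -35 = -25 deg
  cos(-25 deg) = 0.9063, sin(-25 deg) = -0.4226
  joint[2] = (6.3028, 1.1113) + 8.7 * (0.9063, -0.4226) = (6.3028 + 7.8849, 1.1113 + -3.6768) = (14.1876, -2.5654)
link 2: phi[2] = 10 + -35 + 130 = 105 deg
  cos(105 deg) = -0.2588, sin(105 deg) = 0.9659
  joint[3] = (14.1876, -2.5654) + 10.8 * (-0.2588, 0.9659) = (14.1876 + -2.7952, -2.5654 + 10.4320) = (11.3924, 7.8666)
link 3: phi[3] = 10 + -35 + 130 + 235 = 340 deg
  cos(340 deg) = 0.9397, sin(340 deg) = -0.3420
  joint[4] = (11.3924, 7.8666) + 3.6 * (0.9397, -0.3420) = (11.3924 + 3.3829, 7.8666 + -1.2313) = (14.7753, 6.6353)
End effector: (14.7753, 6.6353)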